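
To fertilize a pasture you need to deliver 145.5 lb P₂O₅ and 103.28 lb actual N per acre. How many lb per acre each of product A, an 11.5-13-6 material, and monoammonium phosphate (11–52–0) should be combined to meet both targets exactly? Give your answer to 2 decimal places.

828.58 lb product A, 72.66 lb monoammonium phosphate

With a, b = lb per acre of product A and monoammonium phosphate:
P₂O₅: 0.13·a + 0.52·b = 145.5
N: 0.115·a + 0.11·b = 103.28
Eliminate b: (row1) − 0.52/0.11·(row2) → -0.413636·a = -342.733, so a = 828.5846.
Then b = (103.28 − 0.115·828.5846) / 0.11 = 72.6615.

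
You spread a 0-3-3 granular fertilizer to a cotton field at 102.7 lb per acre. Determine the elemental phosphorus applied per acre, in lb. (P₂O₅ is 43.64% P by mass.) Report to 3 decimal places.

P₂O₅ per acre = 102.7 × 3% = 3.081 lb.
Elemental P = 3.081 × 0.4364 = 1.34455 lb per acre.

1.345 lb P per acre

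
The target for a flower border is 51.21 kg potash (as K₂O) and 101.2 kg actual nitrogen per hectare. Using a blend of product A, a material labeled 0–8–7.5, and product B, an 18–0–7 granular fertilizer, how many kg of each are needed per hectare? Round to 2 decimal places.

Let a = kg of product A, b = kg of product B (per hectare).
K₂O: 0.075·a + 0.07·b = 51.21
N: 0·a + 0.18·b = 101.2
Solving simultaneously: a = 158.059, b = 562.222.

158.06 kg product A, 562.22 kg product B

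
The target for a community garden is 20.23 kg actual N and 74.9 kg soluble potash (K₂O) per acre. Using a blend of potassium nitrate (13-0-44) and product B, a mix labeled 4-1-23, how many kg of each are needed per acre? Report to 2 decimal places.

134.71 kg potassium nitrate, 67.95 kg product B

Let a = kg of potassium nitrate, b = kg of product B (per acre).
N: 0.13·a + 0.04·b = 20.23
K₂O: 0.44·a + 0.23·b = 74.9
Eliminate b: (row1) − 0.04/0.23·(row2) → 0.0534783·a = 7.20391, so a = 134.707.
Then b = (74.9 − 0.44·134.707) / 0.23 = 67.9512.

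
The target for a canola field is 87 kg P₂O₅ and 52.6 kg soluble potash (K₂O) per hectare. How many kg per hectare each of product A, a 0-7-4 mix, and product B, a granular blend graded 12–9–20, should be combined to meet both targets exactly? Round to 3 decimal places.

1217.885 kg product A, 19.423 kg product B

With a, b = kg per hectare of product A and product B:
P₂O₅: 0.07·a + 0.09·b = 87
K₂O: 0.04·a + 0.2·b = 52.6
Eliminate b: (row1) − 0.09/0.2·(row2) → 0.052·a = 63.33, so a = 1217.8846.
Then b = (52.6 − 0.04·1217.8846) / 0.2 = 19.4231.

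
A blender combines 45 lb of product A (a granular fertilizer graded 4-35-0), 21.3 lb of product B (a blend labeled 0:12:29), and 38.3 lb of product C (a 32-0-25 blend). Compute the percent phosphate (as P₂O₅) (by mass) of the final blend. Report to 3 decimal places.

Total mass = 45 + 21.3 + 38.3 = 104.6 lb.
P₂O₅ mass = 35%×45 + 12%×21.3 + 0%×38.3 = 18.306 lb.
% P₂O₅ = 18.306 / 104.6 = 17.50096%.

17.501% P₂O₅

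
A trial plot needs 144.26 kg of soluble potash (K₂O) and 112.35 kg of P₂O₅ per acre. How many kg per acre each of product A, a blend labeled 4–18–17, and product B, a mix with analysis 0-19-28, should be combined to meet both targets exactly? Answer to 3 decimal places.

With a, b = kg per acre of product A and product B:
K₂O: 0.17·a + 0.28·b = 144.26
P₂O₅: 0.18·a + 0.19·b = 112.35
Eliminate a: (row1) − 0.17/0.18·(row2) → 0.100556·b = 38.1517, so b = 379.4088.
Back-substitute: a = (144.26 − 0.28·379.4088) / 0.17 = 223.6796.

223.680 kg product A, 379.409 kg product B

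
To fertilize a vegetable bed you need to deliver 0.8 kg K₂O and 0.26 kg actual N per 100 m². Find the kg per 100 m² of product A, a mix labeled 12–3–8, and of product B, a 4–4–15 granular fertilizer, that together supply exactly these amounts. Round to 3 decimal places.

0.473 kg product A, 5.081 kg product B

Let a = kg of product A, b = kg of product B (per 100 m²).
K₂O: 0.08·a + 0.15·b = 0.8
N: 0.12·a + 0.04·b = 0.26
Eliminate b: (row1) − 0.15/0.04·(row2) → -0.37·a = -0.175, so a = 0.472973.
Then b = (0.26 − 0.12·0.472973) / 0.04 = 5.08108.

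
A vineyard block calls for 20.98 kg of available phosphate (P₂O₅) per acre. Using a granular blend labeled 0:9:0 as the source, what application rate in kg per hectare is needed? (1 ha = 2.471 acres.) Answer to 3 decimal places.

Product per acre = 20.98 / 9% = 233.111 kg.
Convert to per hectare: 233.111 × 2.471 = 576.0176 kg.

576.018 kg of product per hectare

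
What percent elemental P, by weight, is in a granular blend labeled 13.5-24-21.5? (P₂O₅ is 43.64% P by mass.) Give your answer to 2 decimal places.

%P = 24 × 0.4364 = 10.4736%.

10.47% P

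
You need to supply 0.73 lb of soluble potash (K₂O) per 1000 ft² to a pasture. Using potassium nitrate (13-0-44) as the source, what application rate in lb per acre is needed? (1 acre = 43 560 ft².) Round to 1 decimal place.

Product per 1000 ft² = 0.73 / 44% = 1.65909 lb.
Convert to per acre: 1.65909 × 43.56 = 72.27 lb.

72.3 lb of product per acre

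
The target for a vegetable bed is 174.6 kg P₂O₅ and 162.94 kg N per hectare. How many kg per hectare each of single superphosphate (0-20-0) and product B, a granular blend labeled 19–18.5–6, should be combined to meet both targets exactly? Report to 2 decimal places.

With a, b = kg per hectare of single superphosphate and product B:
P₂O₅: 0.2·a + 0.185·b = 174.6
N: 0·a + 0.19·b = 162.94
Solving simultaneously: a = 79.7395, b = 857.579.

79.74 kg single superphosphate, 857.58 kg product B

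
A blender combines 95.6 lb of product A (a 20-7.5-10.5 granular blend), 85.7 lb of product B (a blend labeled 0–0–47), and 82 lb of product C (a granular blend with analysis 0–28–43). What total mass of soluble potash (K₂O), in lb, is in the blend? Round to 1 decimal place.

K₂O mass = 10.5%×95.6 + 47%×85.7 + 43%×82 = 85.577 lb.

85.6 lb K₂O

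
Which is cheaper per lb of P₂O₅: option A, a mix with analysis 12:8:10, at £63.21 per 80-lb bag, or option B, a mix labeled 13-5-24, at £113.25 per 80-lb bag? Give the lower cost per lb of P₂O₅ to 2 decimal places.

£9.88 per lb P₂O₅ (option A)

option A: P₂O₅ per bag = 80 × 8% = 6.4 lb; cost = 63.21 / 6.4 = £9.8766/lb P₂O₅.
option B: P₂O₅ per bag = 80 × 5% = 4 lb; cost = 113.25 / 4 = £28.3125/lb P₂O₅.
option A is cheaper.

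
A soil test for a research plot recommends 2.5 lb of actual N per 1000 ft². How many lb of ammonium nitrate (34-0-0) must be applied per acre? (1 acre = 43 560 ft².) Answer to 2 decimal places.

Product per 1000 ft² = 2.5 / 34% = 7.35294 lb.
Convert to per acre: 7.35294 × 43.56 = 320.294 lb.

320.29 lb of product per acre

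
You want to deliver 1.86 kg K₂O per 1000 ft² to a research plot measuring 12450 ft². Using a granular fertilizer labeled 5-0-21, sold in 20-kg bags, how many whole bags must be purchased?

6 bags

Product per 1000 ft² = 1.86 / 21% = 8.85714 kg.
Total product = 8.85714 × 12450 / 1000 = 110.271 kg.
Bags = ⌈110.271 / 20⌉ = 6.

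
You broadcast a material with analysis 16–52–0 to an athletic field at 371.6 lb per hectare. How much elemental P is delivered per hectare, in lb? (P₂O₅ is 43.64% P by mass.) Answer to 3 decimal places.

84.326 lb P per hectare

P₂O₅ per hectare = 371.6 × 52% = 193.232 lb.
Elemental P = 193.232 × 0.4364 = 84.3264 lb per hectare.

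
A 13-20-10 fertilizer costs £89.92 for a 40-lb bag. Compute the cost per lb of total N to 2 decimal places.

£17.29 per lb N

N in bag = 40 × 13% = 5.2 lb.
Cost per lb N = £89.92 / 5.2 = £17.2923.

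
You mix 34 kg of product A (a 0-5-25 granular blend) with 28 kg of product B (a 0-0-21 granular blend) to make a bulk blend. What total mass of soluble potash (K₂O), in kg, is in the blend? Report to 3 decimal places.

K₂O mass = 25%×34 + 21%×28 = 14.38 kg.

14.380 kg K₂O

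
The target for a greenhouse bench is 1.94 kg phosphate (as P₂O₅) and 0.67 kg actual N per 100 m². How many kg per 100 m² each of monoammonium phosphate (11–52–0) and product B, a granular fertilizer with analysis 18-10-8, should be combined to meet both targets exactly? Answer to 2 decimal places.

3.42 kg monoammonium phosphate, 1.63 kg product B

With a, b = kg per 100 m² of monoammonium phosphate and product B:
P₂O₅: 0.52·a + 0.1·b = 1.94
N: 0.11·a + 0.18·b = 0.67
Eliminate a: (row1) − 0.52/0.11·(row2) → -0.750909·b = -1.22727, so b = 1.63438.
Back-substitute: a = (1.94 − 0.1·1.63438) / 0.52 = 3.41646.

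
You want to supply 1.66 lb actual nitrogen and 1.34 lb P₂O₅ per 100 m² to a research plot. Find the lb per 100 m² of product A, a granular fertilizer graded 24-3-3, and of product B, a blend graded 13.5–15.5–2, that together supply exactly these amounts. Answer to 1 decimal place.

2.3 lb product A, 8.2 lb product B

Per-100 m² balance (a = product A, b = product B):
N: 0.24·a + 0.135·b = 1.66
P₂O₅: 0.03·a + 0.155·b = 1.34
Eliminate b: (row1) − 0.135/0.155·(row2) → 0.213871·a = 0.492903, so a = 2.30468.
Then b = (1.34 − 0.03·2.30468) / 0.155 = 8.1991.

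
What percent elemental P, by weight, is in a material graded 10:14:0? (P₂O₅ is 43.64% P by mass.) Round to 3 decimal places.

6.110% P

%P = 14 × 0.4364 = 6.1096%.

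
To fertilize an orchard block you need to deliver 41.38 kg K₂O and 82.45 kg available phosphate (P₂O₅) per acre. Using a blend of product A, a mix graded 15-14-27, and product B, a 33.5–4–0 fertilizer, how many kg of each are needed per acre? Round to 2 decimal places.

Let a = kg of product A, b = kg of product B (per acre).
K₂O: 0.27·a + 0·b = 41.38
P₂O₅: 0.14·a + 0.04·b = 82.45
From row1: a = (41.38 − 0·b) / 0.27.
Into row2: 0.14·(41.38 − 0·b)/0.27 + 0.04·b = 82.45 → b = 1524.843, a = 153.259.

153.26 kg product A, 1524.84 kg product B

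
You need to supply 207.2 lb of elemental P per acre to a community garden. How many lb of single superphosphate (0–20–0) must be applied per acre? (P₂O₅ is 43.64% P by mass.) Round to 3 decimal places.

As P₂O₅: 207.2 / 0.4364 = 474.794 lb per acre.
Product per acre = 474.794 / 20% = 2373.9688 lb.

2373.969 lb of product per acre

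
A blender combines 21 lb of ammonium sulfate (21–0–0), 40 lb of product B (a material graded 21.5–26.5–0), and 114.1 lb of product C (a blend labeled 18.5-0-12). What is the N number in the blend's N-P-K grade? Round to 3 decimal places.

19.485% N

Total mass = 21 + 40 + 114.1 = 175.1 lb.
N mass = 21%×21 + 21.5%×40 + 18.5%×114.1 = 34.1185 lb.
% N = 34.1185 / 175.1 = 19.4852%.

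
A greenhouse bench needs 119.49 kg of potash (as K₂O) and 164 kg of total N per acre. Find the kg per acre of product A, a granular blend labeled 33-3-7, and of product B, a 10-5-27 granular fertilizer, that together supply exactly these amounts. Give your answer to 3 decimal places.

Per-acre balance (a = product A, b = product B):
K₂O: 0.07·a + 0.27·b = 119.49
N: 0.33·a + 0.1·b = 164
Eliminate a: (row1) − 0.07/0.33·(row2) → 0.248788·b = 84.7021, so b = 340.4592.
Back-substitute: a = (119.49 − 0.27·340.4592) / 0.07 = 393.8002.

393.800 kg product A, 340.459 kg product B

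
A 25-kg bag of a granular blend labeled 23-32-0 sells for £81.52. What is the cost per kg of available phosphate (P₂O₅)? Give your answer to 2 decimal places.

P₂O₅ in bag = 25 × 32% = 8 kg.
Cost per kg P₂O₅ = £81.52 / 8 = £10.1900.

£10.19 per kg P₂O₅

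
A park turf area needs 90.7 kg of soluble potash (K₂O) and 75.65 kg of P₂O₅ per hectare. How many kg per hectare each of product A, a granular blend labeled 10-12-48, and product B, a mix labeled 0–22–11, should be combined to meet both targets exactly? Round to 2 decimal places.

With a, b = kg per hectare of product A and product B:
K₂O: 0.48·a + 0.11·b = 90.7
P₂O₅: 0.12·a + 0.22·b = 75.65
Solving simultaneously: a = 125.893, b = 275.1948.

125.89 kg product A, 275.19 kg product B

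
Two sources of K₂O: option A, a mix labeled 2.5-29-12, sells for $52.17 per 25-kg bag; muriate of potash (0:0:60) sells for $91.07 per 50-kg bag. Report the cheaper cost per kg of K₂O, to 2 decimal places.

option A: K₂O per bag = 25 × 12% = 3 kg; cost = 52.17 / 3 = $17.3900/kg K₂O.
muriate of potash: K₂O per bag = 50 × 60% = 30 kg; cost = 91.07 / 30 = $3.0357/kg K₂O.
muriate of potash is cheaper.

$3.04 per kg K₂O (muriate of potash)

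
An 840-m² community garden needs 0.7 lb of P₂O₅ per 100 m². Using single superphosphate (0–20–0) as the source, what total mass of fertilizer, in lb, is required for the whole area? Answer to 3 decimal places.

29.400 lb

Product per 100 m² = 0.7 / 20% = 3.5 lb.
Total product = 3.5 × 840 / 100 = 29.4 lb.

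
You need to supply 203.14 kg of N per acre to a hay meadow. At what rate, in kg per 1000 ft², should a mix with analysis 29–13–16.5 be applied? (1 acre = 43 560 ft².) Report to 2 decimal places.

Product per acre = 203.14 / 29% = 700.483 kg.
Convert to per 1000 ft²: 700.483 × 0.0229568 = 16.0809 kg.

16.08 kg of product per thousand sq ft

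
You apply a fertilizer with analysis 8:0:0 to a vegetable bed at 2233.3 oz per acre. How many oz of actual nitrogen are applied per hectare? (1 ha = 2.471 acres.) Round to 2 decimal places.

441.48 oz N per hectare

nitrogen per acre = 2233.3 × 8% = 178.664 oz.
Convert to per hectare: 178.664 × 2.471 = 441.479 oz.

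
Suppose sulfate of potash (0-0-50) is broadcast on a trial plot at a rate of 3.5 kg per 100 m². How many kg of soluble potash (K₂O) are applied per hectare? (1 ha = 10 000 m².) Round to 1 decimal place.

K₂O per 100 m² = 3.5 × 50% = 1.75 kg.
Convert to per hectare: 1.75 × 100 = 175 kg.

175.0 kg K₂O per hectare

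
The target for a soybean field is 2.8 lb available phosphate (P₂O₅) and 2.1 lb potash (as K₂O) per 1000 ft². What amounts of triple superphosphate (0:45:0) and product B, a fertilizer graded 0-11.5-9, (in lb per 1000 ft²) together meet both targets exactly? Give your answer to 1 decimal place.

0.3 lb triple superphosphate, 23.3 lb product B

With a, b = lb per 1000 ft² of triple superphosphate and product B:
P₂O₅: 0.45·a + 0.115·b = 2.8
K₂O: 0·a + 0.09·b = 2.1
Solving simultaneously: a = 0.259259, b = 23.3333.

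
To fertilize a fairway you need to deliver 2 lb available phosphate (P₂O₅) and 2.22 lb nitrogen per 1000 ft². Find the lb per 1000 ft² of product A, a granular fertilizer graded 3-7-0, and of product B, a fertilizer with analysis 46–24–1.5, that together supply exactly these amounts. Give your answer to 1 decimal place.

With a, b = lb per 1000 ft² of product A and product B:
P₂O₅: 0.07·a + 0.24·b = 2
N: 0.03·a + 0.46·b = 2.22
From row1: a = (2 − 0.24·b) / 0.07.
Into row2: 0.03·(2 − 0.24·b)/0.07 + 0.46·b = 2.22 → b = 3.816, a = 15.488.

15.5 lb product A, 3.8 lb product B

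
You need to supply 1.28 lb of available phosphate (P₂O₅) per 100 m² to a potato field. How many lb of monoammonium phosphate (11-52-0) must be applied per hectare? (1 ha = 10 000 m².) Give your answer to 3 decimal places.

246.154 lb of product per hectare

Product per 100 m² = 1.28 / 52% = 2.46154 lb.
Convert to per hectare: 2.46154 × 100 = 246.1538 lb.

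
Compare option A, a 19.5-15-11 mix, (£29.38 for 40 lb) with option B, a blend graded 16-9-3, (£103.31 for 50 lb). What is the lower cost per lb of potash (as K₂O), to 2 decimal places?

£6.68 per lb K₂O (option A)

option A: K₂O per bag = 40 × 11% = 4.4 lb; cost = 29.38 / 4.4 = £6.6773/lb K₂O.
option B: K₂O per bag = 50 × 3% = 1.5 lb; cost = 103.31 / 1.5 = £68.8733/lb K₂O.
option A is cheaper.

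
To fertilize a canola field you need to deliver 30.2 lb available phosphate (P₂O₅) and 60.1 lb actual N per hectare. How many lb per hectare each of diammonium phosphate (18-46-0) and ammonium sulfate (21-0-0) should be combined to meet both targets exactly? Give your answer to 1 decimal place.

65.7 lb diammonium phosphate, 229.9 lb ammonium sulfate

With a, b = lb per hectare of diammonium phosphate and ammonium sulfate:
P₂O₅: 0.46·a + 0·b = 30.2
N: 0.18·a + 0.21·b = 60.1
Solving simultaneously: a = 65.6522, b = 229.917.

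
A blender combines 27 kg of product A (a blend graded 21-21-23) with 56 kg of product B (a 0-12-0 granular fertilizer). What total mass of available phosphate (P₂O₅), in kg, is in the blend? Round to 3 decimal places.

12.390 kg P₂O₅

P₂O₅ mass = 21%×27 + 12%×56 = 12.39 kg.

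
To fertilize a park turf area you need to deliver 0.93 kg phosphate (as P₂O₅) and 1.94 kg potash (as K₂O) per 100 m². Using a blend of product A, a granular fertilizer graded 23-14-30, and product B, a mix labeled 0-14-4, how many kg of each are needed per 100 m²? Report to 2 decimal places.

6.44 kg product A, 0.20 kg product B

With a, b = kg per 100 m² of product A and product B:
P₂O₅: 0.14·a + 0.14·b = 0.93
K₂O: 0.3·a + 0.04·b = 1.94
Eliminate a: (row1) − 0.14/0.3·(row2) → 0.121333·b = 0.0246667, so b = 0.203297.
Back-substitute: a = (0.93 − 0.14·0.203297) / 0.14 = 6.43956.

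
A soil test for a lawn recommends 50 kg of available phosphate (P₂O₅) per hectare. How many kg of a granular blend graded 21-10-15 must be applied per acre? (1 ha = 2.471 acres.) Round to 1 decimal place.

Product per hectare = 50 / 10% = 500 kg.
Convert to per acre: 500 × 0.404694 = 202.347 kg.

202.3 kg of product per acre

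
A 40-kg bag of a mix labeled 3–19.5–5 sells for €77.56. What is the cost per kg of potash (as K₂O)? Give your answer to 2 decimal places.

€38.78 per kg K₂O

K₂O in bag = 40 × 5% = 2 kg.
Cost per kg K₂O = €77.56 / 2 = €38.7800.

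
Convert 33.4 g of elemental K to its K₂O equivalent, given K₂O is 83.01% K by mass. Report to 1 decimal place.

40.2 g K₂O

K₂O = 33.4 / 0.8301 = 40.2361 g.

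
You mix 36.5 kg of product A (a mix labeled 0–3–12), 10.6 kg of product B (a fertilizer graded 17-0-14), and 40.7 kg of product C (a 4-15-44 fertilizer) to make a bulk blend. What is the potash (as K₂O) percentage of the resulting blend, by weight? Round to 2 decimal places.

27.08% K₂O

Total mass = 36.5 + 10.6 + 40.7 = 87.8 kg.
K₂O mass = 12%×36.5 + 14%×10.6 + 44%×40.7 = 23.772 kg.
% K₂O = 23.772 / 87.8 = 27.0752%.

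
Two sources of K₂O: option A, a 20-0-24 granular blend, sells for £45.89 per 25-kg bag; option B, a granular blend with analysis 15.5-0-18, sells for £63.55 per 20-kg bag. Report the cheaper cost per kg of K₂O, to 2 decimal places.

£7.65 per kg K₂O (option A)

option A: K₂O per bag = 25 × 24% = 6 kg; cost = 45.89 / 6 = £7.6483/kg K₂O.
option B: K₂O per bag = 20 × 18% = 3.6 kg; cost = 63.55 / 3.6 = £17.6528/kg K₂O.
option A is cheaper.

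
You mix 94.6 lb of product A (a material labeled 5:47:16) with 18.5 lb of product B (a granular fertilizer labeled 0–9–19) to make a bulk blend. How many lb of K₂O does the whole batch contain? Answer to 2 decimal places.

K₂O mass = 16%×94.6 + 19%×18.5 = 18.651 lb.

18.65 lb K₂O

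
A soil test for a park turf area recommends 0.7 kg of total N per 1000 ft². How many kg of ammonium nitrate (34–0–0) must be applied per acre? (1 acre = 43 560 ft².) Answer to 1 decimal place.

89.7 kg of product per acre

Product per 1000 ft² = 0.7 / 34% = 2.05882 kg.
Convert to per acre: 2.05882 × 43.56 = 89.6824 kg.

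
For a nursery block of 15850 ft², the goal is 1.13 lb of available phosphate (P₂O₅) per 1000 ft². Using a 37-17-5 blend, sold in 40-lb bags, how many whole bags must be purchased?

3 bags

Product per 1000 ft² = 1.13 / 17% = 6.64706 lb.
Total product = 6.64706 × 15850 / 1000 = 105.356 lb.
Bags = ⌈105.356 / 40⌉ = 3.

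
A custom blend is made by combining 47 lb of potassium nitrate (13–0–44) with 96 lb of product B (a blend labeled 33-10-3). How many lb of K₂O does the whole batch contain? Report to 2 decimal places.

23.56 lb K₂O

K₂O mass = 44%×47 + 3%×96 = 23.56 lb.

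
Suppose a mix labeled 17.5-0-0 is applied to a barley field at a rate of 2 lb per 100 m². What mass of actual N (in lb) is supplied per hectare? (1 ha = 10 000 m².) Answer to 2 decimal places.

35.00 lb N per hectare

nitrogen per 100 m² = 2 × 17.5% = 0.35 lb.
Convert to per hectare: 0.35 × 100 = 35 lb.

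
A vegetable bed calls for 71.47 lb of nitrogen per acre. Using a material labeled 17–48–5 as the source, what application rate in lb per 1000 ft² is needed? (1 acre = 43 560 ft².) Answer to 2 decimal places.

9.65 lb of product per thousand sq ft

Product per acre = 71.47 / 17% = 420.412 lb.
Convert to per 1000 ft²: 420.412 × 0.0229568 = 9.65133 lb.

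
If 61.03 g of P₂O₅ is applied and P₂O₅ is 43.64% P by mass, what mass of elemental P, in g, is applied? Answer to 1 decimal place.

P = 61.03 × 0.4364 = 26.6335 g.

26.6 g P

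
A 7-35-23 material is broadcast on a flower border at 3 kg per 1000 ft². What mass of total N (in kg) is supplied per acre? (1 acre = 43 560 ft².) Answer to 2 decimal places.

nitrogen per 1000 ft² = 3 × 7% = 0.21 kg.
Convert to per acre: 0.21 × 43.56 = 9.1476 kg.

9.15 kg N per acre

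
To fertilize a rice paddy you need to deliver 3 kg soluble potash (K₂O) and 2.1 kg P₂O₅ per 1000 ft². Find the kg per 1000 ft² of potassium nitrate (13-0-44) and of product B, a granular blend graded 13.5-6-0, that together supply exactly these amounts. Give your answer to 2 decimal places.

Let a = kg of potassium nitrate, b = kg of product B (per 1000 ft²).
K₂O: 0.44·a + 0·b = 3
P₂O₅: 0·a + 0.06·b = 2.1
Solving simultaneously: a = 6.81818, b = 35.

6.82 kg potassium nitrate, 35.00 kg product B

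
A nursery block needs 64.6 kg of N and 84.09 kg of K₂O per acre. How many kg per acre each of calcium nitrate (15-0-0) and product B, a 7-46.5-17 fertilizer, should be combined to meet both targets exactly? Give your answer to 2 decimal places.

199.83 kg calcium nitrate, 494.65 kg product B

With a, b = kg per acre of calcium nitrate and product B:
N: 0.15·a + 0.07·b = 64.6
K₂O: 0·a + 0.17·b = 84.09
Solving simultaneously: a = 199.831, b = 494.647.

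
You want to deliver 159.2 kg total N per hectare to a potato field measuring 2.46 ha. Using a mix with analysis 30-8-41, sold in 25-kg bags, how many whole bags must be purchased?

Product per hectare = 159.2 / 30% = 530.667 kg.
Total product = 530.667 × 2.46 = 1305.44 kg.
Bags = ⌈1305.44 / 25⌉ = 53.

53 bags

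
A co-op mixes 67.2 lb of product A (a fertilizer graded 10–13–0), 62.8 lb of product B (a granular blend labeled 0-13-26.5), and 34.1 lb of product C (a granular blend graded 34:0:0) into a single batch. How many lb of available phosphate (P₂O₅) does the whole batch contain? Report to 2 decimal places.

16.90 lb P₂O₅

P₂O₅ mass = 13%×67.2 + 13%×62.8 + 0%×34.1 = 16.9 lb.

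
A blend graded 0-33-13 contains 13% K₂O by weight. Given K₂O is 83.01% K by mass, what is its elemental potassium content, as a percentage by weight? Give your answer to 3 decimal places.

%K = 13 × 0.8301 = 10.7913%.

10.791% K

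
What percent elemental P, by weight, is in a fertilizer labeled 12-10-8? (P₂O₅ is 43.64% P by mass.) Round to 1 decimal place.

4.4% P

%P = 10 × 0.4364 = 4.364%.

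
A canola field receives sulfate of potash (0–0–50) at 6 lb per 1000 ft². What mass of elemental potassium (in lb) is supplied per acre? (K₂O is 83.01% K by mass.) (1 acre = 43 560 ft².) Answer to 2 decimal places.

K₂O per 1000 ft² = 6 × 50% = 3 lb.
Elemental K = 3 × 0.8301 = 2.4903 lb per 1000 ft².
Convert to per acre: 2.4903 × 43.56 = 108.477 lb.

108.48 lb K per acre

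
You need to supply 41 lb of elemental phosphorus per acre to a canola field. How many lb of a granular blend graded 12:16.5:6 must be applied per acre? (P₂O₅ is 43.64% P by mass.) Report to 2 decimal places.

569.40 lb of product per acre

As P₂O₅: 41 / 0.4364 = 93.9505 lb per acre.
Product per acre = 93.9505 / 16.5% = 569.397 lb.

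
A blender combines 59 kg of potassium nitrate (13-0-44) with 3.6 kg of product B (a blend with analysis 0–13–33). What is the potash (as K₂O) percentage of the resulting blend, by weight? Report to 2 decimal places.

Total mass = 59 + 3.6 = 62.6 kg.
K₂O mass = 44%×59 + 33%×3.6 = 27.148 kg.
% K₂O = 27.148 / 62.6 = 43.3674%.

43.37% K₂O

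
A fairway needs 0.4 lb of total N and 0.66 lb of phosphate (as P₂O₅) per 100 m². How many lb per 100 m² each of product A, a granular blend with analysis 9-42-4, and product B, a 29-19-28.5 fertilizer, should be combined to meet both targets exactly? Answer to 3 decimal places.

Let a = lb of product A, b = lb of product B (per 100 m²).
N: 0.09·a + 0.29·b = 0.4
P₂O₅: 0.42·a + 0.19·b = 0.66
From row1: a = (0.4 − 0.29·b) / 0.09.
Into row2: 0.42·(0.4 − 0.29·b)/0.09 + 0.19·b = 0.66 → b = 1.03725, a = 1.1022.

1.102 lb product A, 1.037 lb product B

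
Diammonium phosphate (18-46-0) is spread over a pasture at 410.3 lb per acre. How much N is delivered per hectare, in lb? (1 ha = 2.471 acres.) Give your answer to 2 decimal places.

182.49 lb N per hectare

nitrogen per acre = 410.3 × 18% = 73.854 lb.
Convert to per hectare: 73.854 × 2.471 = 182.493 lb.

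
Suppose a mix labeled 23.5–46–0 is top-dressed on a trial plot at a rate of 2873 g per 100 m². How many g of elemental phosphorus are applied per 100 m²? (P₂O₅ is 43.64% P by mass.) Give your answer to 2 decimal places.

P₂O₅ per 100 m² = 2873 × 46% = 1321.58 g.
Elemental P = 1321.58 × 0.4364 = 576.738 g per 100 m².

576.74 g P per hundred sq m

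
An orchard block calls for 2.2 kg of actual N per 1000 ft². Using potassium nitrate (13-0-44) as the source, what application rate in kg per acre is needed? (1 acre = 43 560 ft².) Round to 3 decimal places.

Product per 1000 ft² = 2.2 / 13% = 16.9231 kg.
Convert to per acre: 16.9231 × 43.56 = 737.1692 kg.

737.169 kg of product per acre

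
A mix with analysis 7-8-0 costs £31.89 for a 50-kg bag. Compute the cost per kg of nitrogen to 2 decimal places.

£9.11 per kg N

N in bag = 50 × 7% = 3.5 kg.
Cost per kg N = £31.89 / 3.5 = £9.1114.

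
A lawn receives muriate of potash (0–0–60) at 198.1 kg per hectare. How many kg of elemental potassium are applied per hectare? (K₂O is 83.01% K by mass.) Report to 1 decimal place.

98.7 kg K per hectare

K₂O per hectare = 198.1 × 60% = 118.86 kg.
Elemental K = 118.86 × 0.8301 = 98.6657 kg per hectare.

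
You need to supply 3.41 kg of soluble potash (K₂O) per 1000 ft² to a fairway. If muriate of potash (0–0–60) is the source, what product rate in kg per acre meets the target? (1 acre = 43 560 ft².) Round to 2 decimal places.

Product per 1000 ft² = 3.41 / 60% = 5.68333 kg.
Convert to per acre: 5.68333 × 43.56 = 247.566 kg.

247.57 kg of product per acre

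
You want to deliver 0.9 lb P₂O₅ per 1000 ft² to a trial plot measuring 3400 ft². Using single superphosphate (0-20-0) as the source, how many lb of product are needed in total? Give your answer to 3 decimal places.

15.300 lb

Product per 1000 ft² = 0.9 / 20% = 4.5 lb.
Total product = 4.5 × 3400 / 1000 = 15.3 lb.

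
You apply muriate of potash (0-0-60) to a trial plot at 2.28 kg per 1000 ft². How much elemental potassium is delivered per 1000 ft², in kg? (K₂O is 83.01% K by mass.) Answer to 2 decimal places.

K₂O per 1000 ft² = 2.28 × 60% = 1.368 kg.
Elemental K = 1.368 × 0.8301 = 1.13558 kg per 1000 ft².

1.14 kg K per thousand sq ft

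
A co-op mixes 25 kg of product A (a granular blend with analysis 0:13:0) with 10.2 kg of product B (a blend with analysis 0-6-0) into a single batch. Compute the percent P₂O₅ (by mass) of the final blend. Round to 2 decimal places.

Total mass = 25 + 10.2 = 35.2 kg.
P₂O₅ mass = 13%×25 + 6%×10.2 = 3.862 kg.
% P₂O₅ = 3.862 / 35.2 = 10.9716%.

10.97% P₂O₅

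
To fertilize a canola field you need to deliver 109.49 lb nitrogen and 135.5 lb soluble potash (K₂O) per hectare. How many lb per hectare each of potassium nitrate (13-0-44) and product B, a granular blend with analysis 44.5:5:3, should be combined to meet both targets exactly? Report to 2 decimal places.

Let a = lb of potassium nitrate, b = lb of product B (per hectare).
N: 0.13·a + 0.445·b = 109.49
K₂O: 0.44·a + 0.03·b = 135.5
Eliminate b: (row1) − 0.445/0.03·(row2) → -6.39667·a = -1900.43, so a = 297.096.
Then b = (135.5 − 0.44·297.096) / 0.03 = 159.253.

297.10 lb potassium nitrate, 159.25 lb product B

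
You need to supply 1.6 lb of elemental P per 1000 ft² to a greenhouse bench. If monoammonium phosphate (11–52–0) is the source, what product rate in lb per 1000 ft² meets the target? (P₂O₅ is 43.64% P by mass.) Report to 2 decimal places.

7.05 lb of product per thousand sq ft

As P₂O₅: 1.6 / 0.4364 = 3.66636 lb per 1000 ft².
Product per 1000 ft² = 3.66636 / 52% = 7.05069 lb.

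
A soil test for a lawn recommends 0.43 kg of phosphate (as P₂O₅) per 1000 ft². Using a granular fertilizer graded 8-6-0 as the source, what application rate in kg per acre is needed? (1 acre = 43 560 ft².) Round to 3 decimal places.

Product per 1000 ft² = 0.43 / 6% = 7.16667 kg.
Convert to per acre: 7.16667 × 43.56 = 312.18 kg.

312.180 kg of product per acre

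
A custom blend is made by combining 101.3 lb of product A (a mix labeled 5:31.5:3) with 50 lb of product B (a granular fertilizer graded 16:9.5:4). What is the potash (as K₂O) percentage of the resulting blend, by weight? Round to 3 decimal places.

3.330% K₂O

Total mass = 101.3 + 50 = 151.3 lb.
K₂O mass = 3%×101.3 + 4%×50 = 5.039 lb.
% K₂O = 5.039 / 151.3 = 3.33047%.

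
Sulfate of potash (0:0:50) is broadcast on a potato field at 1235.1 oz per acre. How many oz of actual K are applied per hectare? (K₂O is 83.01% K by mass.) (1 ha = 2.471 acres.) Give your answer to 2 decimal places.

1266.70 oz K per hectare

K₂O per acre = 1235.1 × 50% = 617.55 oz.
Elemental K = 617.55 × 0.8301 = 512.628 oz per acre.
Convert to per hectare: 512.628 × 2.471 = 1266.704 oz.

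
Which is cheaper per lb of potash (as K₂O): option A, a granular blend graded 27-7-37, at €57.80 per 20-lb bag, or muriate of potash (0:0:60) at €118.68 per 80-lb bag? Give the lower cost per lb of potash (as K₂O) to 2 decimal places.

€2.47 per lb K₂O (muriate of potash)

option A: K₂O per bag = 20 × 37% = 7.4 lb; cost = 57.80 / 7.4 = €7.8108/lb K₂O.
muriate of potash: K₂O per bag = 80 × 60% = 48 lb; cost = 118.68 / 48 = €2.4725/lb K₂O.
muriate of potash is cheaper.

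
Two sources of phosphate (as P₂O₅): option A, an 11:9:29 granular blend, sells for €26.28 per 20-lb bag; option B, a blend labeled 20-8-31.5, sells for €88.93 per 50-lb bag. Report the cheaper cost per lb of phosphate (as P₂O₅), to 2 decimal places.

€14.60 per lb P₂O₅ (option A)

option A: P₂O₅ per bag = 20 × 9% = 1.8 lb; cost = 26.28 / 1.8 = €14.6000/lb P₂O₅.
option B: P₂O₅ per bag = 50 × 8% = 4 lb; cost = 88.93 / 4 = €22.2325/lb P₂O₅.
option A is cheaper.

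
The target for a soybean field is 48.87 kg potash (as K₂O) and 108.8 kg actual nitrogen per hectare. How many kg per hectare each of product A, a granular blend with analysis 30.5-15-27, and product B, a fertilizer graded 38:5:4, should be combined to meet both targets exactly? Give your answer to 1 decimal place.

157.3 kg product A, 160.1 kg product B

With a, b = kg per hectare of product A and product B:
K₂O: 0.27·a + 0.04·b = 48.87
N: 0.305·a + 0.38·b = 108.8
Eliminate b: (row1) − 0.04/0.38·(row2) → 0.237895·a = 37.4174, so a = 157.285.
Then b = (108.8 − 0.305·157.285) / 0.38 = 160.074.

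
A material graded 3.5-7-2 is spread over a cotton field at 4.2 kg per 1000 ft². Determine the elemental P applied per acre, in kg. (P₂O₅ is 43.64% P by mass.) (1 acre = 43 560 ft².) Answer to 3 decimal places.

P₂O₅ per 1000 ft² = 4.2 × 7% = 0.294 kg.
Elemental P = 0.294 × 0.4364 = 0.128302 kg per 1000 ft².
Convert to per acre: 0.128302 × 43.56 = 5.58882 kg.

5.589 kg P per acre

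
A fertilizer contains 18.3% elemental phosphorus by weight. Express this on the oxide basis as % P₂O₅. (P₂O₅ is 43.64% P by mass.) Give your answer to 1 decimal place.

41.9% P₂O₅

%P₂O₅ = 18.3 / 0.4364 = 41.934%.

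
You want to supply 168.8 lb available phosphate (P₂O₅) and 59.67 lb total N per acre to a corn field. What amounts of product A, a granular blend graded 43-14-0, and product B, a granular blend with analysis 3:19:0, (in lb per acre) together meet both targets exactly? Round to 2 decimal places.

80.95 lb product A, 828.78 lb product B

Per-acre balance (a = product A, b = product B):
P₂O₅: 0.14·a + 0.19·b = 168.8
N: 0.43·a + 0.03·b = 59.67
Eliminate a: (row1) − 0.14/0.43·(row2) → 0.180233·b = 149.373, so b = 828.777.
Back-substitute: a = (168.8 − 0.19·828.777) / 0.14 = 80.9458.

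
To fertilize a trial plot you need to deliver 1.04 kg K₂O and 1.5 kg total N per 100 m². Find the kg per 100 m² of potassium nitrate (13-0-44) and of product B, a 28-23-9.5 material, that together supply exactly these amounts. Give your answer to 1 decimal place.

Per-100 m² balance (a = potassium nitrate, b = product B):
K₂O: 0.44·a + 0.095·b = 1.04
N: 0.13·a + 0.28·b = 1.5
From row1: a = (1.04 − 0.095·b) / 0.44.
Into row2: 0.13·(1.04 − 0.095·b)/0.44 + 0.28·b = 1.5 → b = 4.73433, a = 1.34145.

1.3 kg potassium nitrate, 4.7 kg product B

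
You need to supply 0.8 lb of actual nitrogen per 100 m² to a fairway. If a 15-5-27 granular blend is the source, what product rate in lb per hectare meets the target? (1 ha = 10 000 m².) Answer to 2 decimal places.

Product per 100 m² = 0.8 / 15% = 5.33333 lb.
Convert to per hectare: 5.33333 × 100 = 533.333 lb.

533.33 lb of product per hectare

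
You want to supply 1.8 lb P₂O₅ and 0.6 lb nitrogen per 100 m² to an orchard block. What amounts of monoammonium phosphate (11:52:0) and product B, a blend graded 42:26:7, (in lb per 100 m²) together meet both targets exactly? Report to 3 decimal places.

3.161 lb monoammonium phosphate, 0.601 lb product B

Let a = lb of monoammonium phosphate, b = lb of product B (per 100 m²).
P₂O₅: 0.52·a + 0.26·b = 1.8
N: 0.11·a + 0.42·b = 0.6
Solving simultaneously: a = 3.16122, b = 0.600632.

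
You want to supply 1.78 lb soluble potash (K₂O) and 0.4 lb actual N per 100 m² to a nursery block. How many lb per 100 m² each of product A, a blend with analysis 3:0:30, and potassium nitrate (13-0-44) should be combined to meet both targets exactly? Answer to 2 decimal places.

2.15 lb product A, 2.58 lb potassium nitrate

With a, b = lb per 100 m² of product A and potassium nitrate:
K₂O: 0.3·a + 0.44·b = 1.78
N: 0.03·a + 0.13·b = 0.4
Solving simultaneously: a = 2.14729, b = 2.5814.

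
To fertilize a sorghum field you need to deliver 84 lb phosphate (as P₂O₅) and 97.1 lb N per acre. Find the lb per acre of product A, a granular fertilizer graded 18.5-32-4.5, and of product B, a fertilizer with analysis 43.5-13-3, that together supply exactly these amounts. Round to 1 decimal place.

207.7 lb product A, 134.9 lb product B

With a, b = lb per acre of product A and product B:
P₂O₅: 0.32·a + 0.13·b = 84
N: 0.185·a + 0.435·b = 97.1
Solving simultaneously: a = 207.703, b = 134.885.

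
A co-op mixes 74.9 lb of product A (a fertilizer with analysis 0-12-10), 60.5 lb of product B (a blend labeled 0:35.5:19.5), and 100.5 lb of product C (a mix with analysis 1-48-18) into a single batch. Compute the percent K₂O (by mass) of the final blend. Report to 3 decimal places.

Total mass = 74.9 + 60.5 + 100.5 = 235.9 lb.
K₂O mass = 10%×74.9 + 19.5%×60.5 + 18%×100.5 = 37.3775 lb.
% K₂O = 37.3775 / 235.9 = 15.8446%.

15.845% K₂O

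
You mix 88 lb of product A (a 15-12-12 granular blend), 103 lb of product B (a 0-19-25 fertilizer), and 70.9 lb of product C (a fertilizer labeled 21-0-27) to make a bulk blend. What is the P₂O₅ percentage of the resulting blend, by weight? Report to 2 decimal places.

Total mass = 88 + 103 + 70.9 = 261.9 lb.
P₂O₅ mass = 12%×88 + 19%×103 + 0%×70.9 = 30.13 lb.
% P₂O₅ = 30.13 / 261.9 = 11.5044%.

11.50% P₂O₅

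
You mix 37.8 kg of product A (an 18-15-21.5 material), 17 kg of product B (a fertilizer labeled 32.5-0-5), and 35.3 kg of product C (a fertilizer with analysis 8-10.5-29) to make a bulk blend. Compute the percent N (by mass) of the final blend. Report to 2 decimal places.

Total mass = 37.8 + 17 + 35.3 = 90.1 kg.
N mass = 18%×37.8 + 32.5%×17 + 8%×35.3 = 15.153 kg.
% N = 15.153 / 90.1 = 16.818%.

16.82% N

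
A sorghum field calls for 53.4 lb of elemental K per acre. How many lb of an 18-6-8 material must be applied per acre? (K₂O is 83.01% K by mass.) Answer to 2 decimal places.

As K₂O: 53.4 / 0.8301 = 64.3296 lb per acre.
Product per acre = 64.3296 / 8% = 804.11999 lb.

804.12 lb of product per acre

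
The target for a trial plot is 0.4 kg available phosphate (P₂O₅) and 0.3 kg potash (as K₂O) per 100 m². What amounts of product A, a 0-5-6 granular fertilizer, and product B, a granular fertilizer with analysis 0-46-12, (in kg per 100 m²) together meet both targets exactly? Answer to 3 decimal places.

Let a = kg of product A, b = kg of product B (per 100 m²).
P₂O₅: 0.05·a + 0.46·b = 0.4
K₂O: 0.06·a + 0.12·b = 0.3
Eliminate a: (row1) − 0.05/0.06·(row2) → 0.36·b = 0.15, so b = 0.416667.
Back-substitute: a = (0.4 − 0.46·0.416667) / 0.05 = 4.16667.

4.167 kg product A, 0.417 kg product B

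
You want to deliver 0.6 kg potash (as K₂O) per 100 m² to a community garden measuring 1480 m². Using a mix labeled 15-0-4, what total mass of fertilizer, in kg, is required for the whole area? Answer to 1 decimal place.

222.0 kg

Product per 100 m² = 0.6 / 4% = 15 kg.
Total product = 15 × 1480 / 100 = 222 kg.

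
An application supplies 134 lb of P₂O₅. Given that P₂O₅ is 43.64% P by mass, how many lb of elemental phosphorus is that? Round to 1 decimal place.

58.5 lb P

P = 134 × 0.4364 = 58.4776 lb.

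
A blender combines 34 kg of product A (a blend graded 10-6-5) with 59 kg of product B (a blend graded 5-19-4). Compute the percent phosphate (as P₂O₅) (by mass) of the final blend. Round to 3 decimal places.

Total mass = 34 + 59 = 93 kg.
P₂O₅ mass = 6%×34 + 19%×59 = 13.25 kg.
% P₂O₅ = 13.25 / 93 = 14.2473%.

14.247% P₂O₅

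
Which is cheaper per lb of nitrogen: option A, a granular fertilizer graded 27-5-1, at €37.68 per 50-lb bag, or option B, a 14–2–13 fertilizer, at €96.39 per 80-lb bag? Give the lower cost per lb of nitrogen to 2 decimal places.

option A: N per bag = 50 × 27% = 13.5 lb; cost = 37.68 / 13.5 = €2.7911/lb N.
option B: N per bag = 80 × 14% = 11.2 lb; cost = 96.39 / 11.2 = €8.6063/lb N.
option A is cheaper.

€2.79 per lb N (option A)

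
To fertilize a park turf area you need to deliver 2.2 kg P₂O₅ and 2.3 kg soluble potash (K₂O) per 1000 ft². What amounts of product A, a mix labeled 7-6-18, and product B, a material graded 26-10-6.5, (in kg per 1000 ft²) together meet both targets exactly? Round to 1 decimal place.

Per-1000 ft² balance (a = product A, b = product B):
P₂O₅: 0.06·a + 0.1·b = 2.2
K₂O: 0.18·a + 0.065·b = 2.3
Solving simultaneously: a = 6.17021, b = 18.2979.

6.2 kg product A, 18.3 kg product B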